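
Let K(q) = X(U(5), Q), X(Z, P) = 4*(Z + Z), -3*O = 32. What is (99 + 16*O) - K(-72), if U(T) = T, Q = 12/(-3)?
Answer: -335/3 ≈ -111.67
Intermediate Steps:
O = -32/3 (O = -⅓*32 = -32/3 ≈ -10.667)
Q = -4 (Q = 12*(-⅓) = -4)
X(Z, P) = 8*Z (X(Z, P) = 4*(2*Z) = 8*Z)
K(q) = 40 (K(q) = 8*5 = 40)
(99 + 16*O) - K(-72) = (99 + 16*(-32/3)) - 1*40 = (99 - 512/3) - 40 = -215/3 - 40 = -335/3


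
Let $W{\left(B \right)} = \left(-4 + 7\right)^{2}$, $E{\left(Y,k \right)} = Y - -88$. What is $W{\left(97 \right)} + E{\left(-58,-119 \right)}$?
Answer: $39$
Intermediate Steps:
$E{\left(Y,k \right)} = 88 + Y$ ($E{\left(Y,k \right)} = Y + 88 = 88 + Y$)
$W{\left(B \right)} = 9$ ($W{\left(B \right)} = 3^{2} = 9$)
$W{\left(97 \right)} + E{\left(-58,-119 \right)} = 9 + \left(88 - 58\right) = 9 + 30 = 39$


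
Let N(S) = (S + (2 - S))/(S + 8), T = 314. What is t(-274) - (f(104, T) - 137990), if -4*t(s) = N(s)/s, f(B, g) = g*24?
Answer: 19016018671/145768 ≈ 1.3045e+5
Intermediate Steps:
f(B, g) = 24*g
N(S) = 2/(8 + S)
t(s) = -1/(2*s*(8 + s)) (t(s) = -2/(8 + s)/(4*s) = -1/(2*s*(8 + s)))
t(-274) - (f(104, T) - 137990) = -½/(-274*(8 - 274)) - (24*314 - 137990) = -½*(-1/274)/(-266) - (7536 - 137990) = -½*(-1/274)*(-1/266) - 1*(-130454) = -1/145768 + 130454 = 19016018671/145768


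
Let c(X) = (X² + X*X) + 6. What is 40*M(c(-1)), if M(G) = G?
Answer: 320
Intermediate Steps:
c(X) = 6 + 2*X² (c(X) = (X² + X²) + 6 = 2*X² + 6 = 6 + 2*X²)
40*M(c(-1)) = 40*(6 + 2*(-1)²) = 40*(6 + 2*1) = 40*(6 + 2) = 40*8 = 320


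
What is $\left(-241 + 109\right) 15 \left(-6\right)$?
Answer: $11880$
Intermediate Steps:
$\left(-241 + 109\right) 15 \left(-6\right) = \left(-132\right) \left(-90\right) = 11880$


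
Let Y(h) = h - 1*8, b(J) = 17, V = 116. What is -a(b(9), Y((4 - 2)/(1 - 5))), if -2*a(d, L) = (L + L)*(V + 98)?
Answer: -1819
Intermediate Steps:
Y(h) = -8 + h (Y(h) = h - 8 = -8 + h)
a(d, L) = -214*L (a(d, L) = -(L + L)*(116 + 98)/2 = -2*L*214/2 = -214*L)
-a(b(9), Y((4 - 2)/(1 - 5))) = -(-214)*(-8 + (4 - 2)/(1 - 5)) = -(-214)*(-8 + 2/(-4)) = -(-214)*(-8 + 2*(-¼)) = -(-214)*(-8 - ½) = -(-214)*(-17)/2 = -1*1819 = -1819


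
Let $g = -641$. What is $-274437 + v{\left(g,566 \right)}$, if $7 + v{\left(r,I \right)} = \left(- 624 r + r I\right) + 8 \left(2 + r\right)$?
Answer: $-242378$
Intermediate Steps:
$v{\left(r,I \right)} = 9 - 616 r + I r$ ($v{\left(r,I \right)} = -7 + \left(\left(- 624 r + r I\right) + 8 \left(2 + r\right)\right) = -7 + \left(\left(- 624 r + I r\right) + \left(16 + 8 r\right)\right) = -7 + \left(16 - 616 r + I r\right) = 9 - 616 r + I r$)
$-274437 + v{\left(g,566 \right)} = -274437 + \left(9 - -394856 + 566 \left(-641\right)\right) = -274437 + \left(9 + 394856 - 362806\right) = -274437 + 32059 = -242378$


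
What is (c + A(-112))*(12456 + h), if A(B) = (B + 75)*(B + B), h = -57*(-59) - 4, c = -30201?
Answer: -346554095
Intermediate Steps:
h = 3359 (h = 3363 - 4 = 3359)
A(B) = 2*B*(75 + B) (A(B) = (75 + B)*(2*B) = 2*B*(75 + B))
(c + A(-112))*(12456 + h) = (-30201 + 2*(-112)*(75 - 112))*(12456 + 3359) = (-30201 + 2*(-112)*(-37))*15815 = (-30201 + 8288)*15815 = -21913*15815 = -346554095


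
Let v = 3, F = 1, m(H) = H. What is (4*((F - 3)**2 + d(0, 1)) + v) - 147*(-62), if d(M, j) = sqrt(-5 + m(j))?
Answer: 9133 + 8*I ≈ 9133.0 + 8.0*I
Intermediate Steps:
d(M, j) = sqrt(-5 + j)
(4*((F - 3)**2 + d(0, 1)) + v) - 147*(-62) = (4*((1 - 3)**2 + sqrt(-5 + 1)) + 3) - 147*(-62) = (4*((-2)**2 + sqrt(-4)) + 3) + 9114 = (4*(4 + 2*I) + 3) + 9114 = ((16 + 8*I) + 3) + 9114 = (19 + 8*I) + 9114 = 9133 + 8*I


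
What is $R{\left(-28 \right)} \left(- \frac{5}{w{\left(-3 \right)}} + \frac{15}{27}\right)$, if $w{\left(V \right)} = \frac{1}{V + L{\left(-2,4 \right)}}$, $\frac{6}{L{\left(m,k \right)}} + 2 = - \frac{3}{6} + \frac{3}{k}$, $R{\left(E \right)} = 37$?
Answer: $\frac{76220}{63} \approx 1209.8$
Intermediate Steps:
$L{\left(m,k \right)} = \frac{6}{- \frac{5}{2} + \frac{3}{k}}$ ($L{\left(m,k \right)} = \frac{6}{-2 + \left(- \frac{3}{6} + \frac{3}{k}\right)} = \frac{6}{-2 + \left(\left(-3\right) \frac{1}{6} + \frac{3}{k}\right)} = \frac{6}{-2 - \left(\frac{1}{2} - \frac{3}{k}\right)} = \frac{6}{- \frac{5}{2} + \frac{3}{k}}$)
$w{\left(V \right)} = \frac{1}{- \frac{24}{7} + V}$ ($w{\left(V \right)} = \frac{1}{V - \frac{48}{-6 + 5 \cdot 4}} = \frac{1}{V - \frac{48}{-6 + 20}} = \frac{1}{V - \frac{48}{14}} = \frac{1}{V - 48 \cdot \frac{1}{14}} = \frac{1}{V - \frac{24}{7}} = \frac{1}{- \frac{24}{7} + V}$)
$R{\left(-28 \right)} \left(- \frac{5}{w{\left(-3 \right)}} + \frac{15}{27}\right) = 37 \left(- \frac{5}{7 \frac{1}{-24 + 7 \left(-3\right)}} + \frac{15}{27}\right) = 37 \left(- \frac{5}{7 \frac{1}{-24 - 21}} + 15 \cdot \frac{1}{27}\right) = 37 \left(- \frac{5}{7 \frac{1}{-45}} + \frac{5}{9}\right) = 37 \left(- \frac{5}{7 \left(- \frac{1}{45}\right)} + \frac{5}{9}\right) = 37 \left(- \frac{5}{- \frac{7}{45}} + \frac{5}{9}\right) = 37 \left(\left(-5\right) \left(- \frac{45}{7}\right) + \frac{5}{9}\right) = 37 \left(\frac{225}{7} + \frac{5}{9}\right) = 37 \cdot \frac{2060}{63} = \frac{76220}{63}$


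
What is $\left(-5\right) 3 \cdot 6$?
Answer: $-90$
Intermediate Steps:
$\left(-5\right) 3 \cdot 6 = \left(-15\right) 6 = -90$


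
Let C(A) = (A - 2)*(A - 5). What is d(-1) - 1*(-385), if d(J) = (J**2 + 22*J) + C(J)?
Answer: 382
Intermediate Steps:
C(A) = (-5 + A)*(-2 + A) (C(A) = (-2 + A)*(-5 + A) = (-5 + A)*(-2 + A))
d(J) = 10 + 2*J**2 + 15*J (d(J) = (J**2 + 22*J) + (10 + J**2 - 7*J) = 10 + 2*J**2 + 15*J)
d(-1) - 1*(-385) = (10 + 2*(-1)**2 + 15*(-1)) - 1*(-385) = (10 + 2*1 - 15) + 385 = (10 + 2 - 15) + 385 = -3 + 385 = 382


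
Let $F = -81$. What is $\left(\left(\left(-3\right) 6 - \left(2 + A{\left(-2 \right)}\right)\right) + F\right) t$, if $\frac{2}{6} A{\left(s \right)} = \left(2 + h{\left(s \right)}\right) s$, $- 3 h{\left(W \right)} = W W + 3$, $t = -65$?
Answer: $6695$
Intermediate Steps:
$h{\left(W \right)} = -1 - \frac{W^{2}}{3}$ ($h{\left(W \right)} = - \frac{W W + 3}{3} = - \frac{W^{2} + 3}{3} = - \frac{3 + W^{2}}{3} = -1 - \frac{W^{2}}{3}$)
$A{\left(s \right)} = 3 s \left(1 - \frac{s^{2}}{3}\right)$ ($A{\left(s \right)} = 3 \left(2 - \left(1 + \frac{s^{2}}{3}\right)\right) s = 3 \left(1 - \frac{s^{2}}{3}\right) s = 3 s \left(1 - \frac{s^{2}}{3}\right)$)
$\left(\left(\left(-3\right) 6 - \left(2 + A{\left(-2 \right)}\right)\right) + F\right) t = \left(\left(\left(-3\right) 6 - \left(2 - 2 \left(3 - \left(-2\right)^{2}\right)\right)\right) - 81\right) \left(-65\right) = \left(\left(-18 - \left(2 - 2 \left(3 - 4\right)\right)\right) - 81\right) \left(-65\right) = \left(\left(-18 - \left(2 - -2\right)\right) - 81\right) \left(-65\right) = \left(\left(-18 - 4\right) - 81\right) \left(-65\right) = \left(-22 - 81\right) \left(-65\right) = \left(-103\right) \left(-65\right) = 6695$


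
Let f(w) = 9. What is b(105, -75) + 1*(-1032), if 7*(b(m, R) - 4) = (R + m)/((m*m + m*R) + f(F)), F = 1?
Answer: -7577378/7371 ≈ -1028.0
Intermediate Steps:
b(m, R) = 4 + (R + m)/(7*(9 + m² + R*m)) (b(m, R) = 4 + ((R + m)/((m*m + m*R) + 9))/7 = 4 + ((R + m)/((m² + R*m) + 9))/7 = 4 + ((R + m)/(9 + m² + R*m))/7 = 4 + (R + m)/(7*(9 + m² + R*m)))
b(105, -75) + 1*(-1032) = (252 - 75 + 105 + 28*105² + 28*(-75)*105)/(7*(9 + 105² - 75*105)) + 1*(-1032) = (252 - 75 + 105 + 28*11025 - 220500)/(7*(9 + 11025 - 7875)) - 1032 = (⅐)*(252 - 75 + 105 + 308700 - 220500)/3159 - 1032 = (⅐)*(1/3159)*88482 - 1032 = 29494/7371 - 1032 = -7577378/7371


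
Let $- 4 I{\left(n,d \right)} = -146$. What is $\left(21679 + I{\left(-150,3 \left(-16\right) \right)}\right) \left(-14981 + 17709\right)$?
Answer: $59239884$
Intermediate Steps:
$I{\left(n,d \right)} = \frac{73}{2}$ ($I{\left(n,d \right)} = \left(- \frac{1}{4}\right) \left(-146\right) = \frac{73}{2}$)
$\left(21679 + I{\left(-150,3 \left(-16\right) \right)}\right) \left(-14981 + 17709\right) = \left(21679 + \frac{73}{2}\right) \left(-14981 + 17709\right) = \frac{43431}{2} \cdot 2728 = 59239884$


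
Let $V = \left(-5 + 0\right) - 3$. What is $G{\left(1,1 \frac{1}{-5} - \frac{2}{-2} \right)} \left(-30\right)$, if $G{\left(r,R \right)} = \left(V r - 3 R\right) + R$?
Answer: $288$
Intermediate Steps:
$V = -8$ ($V = -5 - 3 = -8$)
$G{\left(r,R \right)} = - 8 r - 2 R$ ($G{\left(r,R \right)} = \left(- 8 r - 3 R\right) + R = - 8 r - 2 R$)
$G{\left(1,1 \frac{1}{-5} - \frac{2}{-2} \right)} \left(-30\right) = \left(\left(-8\right) 1 - 2 \left(1 \frac{1}{-5} - \frac{2}{-2}\right)\right) \left(-30\right) = \left(-8 - 2 \left(1 \left(- \frac{1}{5}\right) - -1\right)\right) \left(-30\right) = \left(-8 - 2 \left(- \frac{1}{5} + 1\right)\right) \left(-30\right) = \left(-8 - \frac{8}{5}\right) \left(-30\right) = \left(- \frac{48}{5}\right) \left(-30\right) = 288$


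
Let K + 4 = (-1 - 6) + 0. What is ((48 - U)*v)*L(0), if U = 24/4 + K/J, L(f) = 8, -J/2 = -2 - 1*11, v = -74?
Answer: -326488/13 ≈ -25114.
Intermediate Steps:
J = 26 (J = -2*(-2 - 1*11) = -2*(-2 - 11) = -2*(-13) = 26)
K = -11 (K = -4 + ((-1 - 6) + 0) = -4 + (-7 + 0) = -4 - 7 = -11)
U = 145/26 (U = 24/4 - 11/26 = 24*(¼) - 11*1/26 = 6 - 11/26 = 145/26 ≈ 5.5769)
((48 - U)*v)*L(0) = ((48 - 1*145/26)*(-74))*8 = ((48 - 145/26)*(-74))*8 = ((1103/26)*(-74))*8 = -40811/13*8 = -326488/13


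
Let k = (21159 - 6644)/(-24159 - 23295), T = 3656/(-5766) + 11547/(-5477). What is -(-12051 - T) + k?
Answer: 1003069259198619/83256413746 ≈ 12048.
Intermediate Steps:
T = -43301957/15790191 (T = 3656*(-1/5766) + 11547*(-1/5477) = -1828/2883 - 11547/5477 = -43301957/15790191 ≈ -2.7423)
k = -14515/47454 (k = 14515/(-47454) = 14515*(-1/47454) = -14515/47454 ≈ -0.30588)
-(-12051 - T) + k = -(-12051 - 1*(-43301957/15790191)) - 14515/47454 = -(-12051 + 43301957/15790191) - 14515/47454 = -1*(-190244289784/15790191) - 14515/47454 = 190244289784/15790191 - 14515/47454 = 1003069259198619/83256413746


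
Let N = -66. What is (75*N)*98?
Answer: -485100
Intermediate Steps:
(75*N)*98 = (75*(-66))*98 = -4950*98 = -485100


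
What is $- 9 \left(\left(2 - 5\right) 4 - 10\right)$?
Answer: $198$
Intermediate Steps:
$- 9 \left(\left(2 - 5\right) 4 - 10\right) = - 9 \left(\left(-3\right) 4 - 10\right) = - 9 \left(-12 - 10\right) = \left(-9\right) \left(-22\right) = 198$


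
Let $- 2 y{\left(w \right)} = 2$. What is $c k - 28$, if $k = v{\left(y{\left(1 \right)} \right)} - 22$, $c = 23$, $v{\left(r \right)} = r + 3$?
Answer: $-488$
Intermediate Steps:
$y{\left(w \right)} = -1$ ($y{\left(w \right)} = \left(- \frac{1}{2}\right) 2 = -1$)
$v{\left(r \right)} = 3 + r$
$k = -20$ ($k = \left(3 - 1\right) - 22 = 2 - 22 = -20$)
$c k - 28 = 23 \left(-20\right) - 28 = -460 - 28 = -488$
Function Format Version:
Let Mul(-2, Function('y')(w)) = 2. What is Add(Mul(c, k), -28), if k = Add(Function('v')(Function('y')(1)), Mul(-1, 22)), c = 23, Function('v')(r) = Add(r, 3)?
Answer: -488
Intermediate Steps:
Function('y')(w) = -1 (Function('y')(w) = Mul(Rational(-1, 2), 2) = -1)
Function('v')(r) = Add(3, r)
k = -20 (k = Add(Add(3, -1), Mul(-1, 22)) = Add(2, -22) = -20)
Add(Mul(c, k), -28) = Add(Mul(23, -20), -28) = Add(-460, -28) = -488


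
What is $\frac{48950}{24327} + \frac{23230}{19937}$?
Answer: $\frac{1541032360}{485007399} \approx 3.1773$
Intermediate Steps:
$\frac{48950}{24327} + \frac{23230}{19937} = \frac{1541032360}{485007399}$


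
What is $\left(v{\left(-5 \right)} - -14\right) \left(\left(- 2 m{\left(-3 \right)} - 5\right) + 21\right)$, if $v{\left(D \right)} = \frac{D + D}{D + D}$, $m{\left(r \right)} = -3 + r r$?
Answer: $60$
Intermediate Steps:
$m{\left(r \right)} = -3 + r^{2}$
$v{\left(D \right)} = 1$ ($v{\left(D \right)} = \frac{2 D}{2 D} = 2 D \frac{1}{2 D} = 1$)
$\left(v{\left(-5 \right)} - -14\right) \left(\left(- 2 m{\left(-3 \right)} - 5\right) + 21\right) = \left(1 - -14\right) \left(\left(- 2 \left(-3 + \left(-3\right)^{2}\right) - 5\right) + 21\right) = \left(1 + 14\right) \left(\left(- 2 \left(-3 + 9\right) - 5\right) + 21\right) = 15 \left(\left(\left(-2\right) 6 - 5\right) + 21\right) = 15 \left(\left(-12 - 5\right) + 21\right) = 15 \left(-17 + 21\right) = 15 \cdot 4 = 60$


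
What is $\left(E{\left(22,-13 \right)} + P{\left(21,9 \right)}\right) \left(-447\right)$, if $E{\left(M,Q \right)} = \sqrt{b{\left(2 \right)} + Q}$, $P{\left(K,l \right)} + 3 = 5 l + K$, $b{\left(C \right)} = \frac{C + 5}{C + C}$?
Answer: $-28161 - \frac{1341 i \sqrt{5}}{2} \approx -28161.0 - 1499.3 i$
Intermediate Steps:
$b{\left(C \right)} = \frac{5 + C}{2 C}$
$P{\left(K,l \right)} = -3 + K + 5 l$ ($P{\left(K,l \right)} = -3 + \left(5 l + K\right) = -3 + \left(K + 5 l\right) = -3 + K + 5 l$)
$E{\left(M,Q \right)} = \sqrt{\frac{7}{4} + Q}$ ($E{\left(M,Q \right)} = \sqrt{\frac{5 + 2}{2 \cdot 2} + Q} = \sqrt{\frac{1}{2} \cdot \frac{1}{2} \cdot 7 + Q} = \sqrt{\frac{7}{4} + Q}$)
$\left(E{\left(22,-13 \right)} + P{\left(21,9 \right)}\right) \left(-447\right) = \left(\frac{\sqrt{7 + 4 \left(-13\right)}}{2} + \left(-3 + 21 + 5 \cdot 9\right)\right) \left(-447\right) = \left(\frac{\sqrt{7 - 52}}{2} + \left(-3 + 21 + 45\right)\right) \left(-447\right) = \left(\frac{\sqrt{-45}}{2} + 63\right) \left(-447\right) = \left(\frac{3 i \sqrt{5}}{2} + 63\right) \left(-447\right) = \left(63 + \frac{3 i \sqrt{5}}{2}\right) \left(-447\right) = -28161 - \frac{1341 i \sqrt{5}}{2}$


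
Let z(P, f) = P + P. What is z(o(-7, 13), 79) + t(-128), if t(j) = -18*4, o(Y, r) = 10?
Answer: -52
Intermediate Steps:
z(P, f) = 2*P
t(j) = -72
z(o(-7, 13), 79) + t(-128) = 2*10 - 72 = 20 - 72 = -52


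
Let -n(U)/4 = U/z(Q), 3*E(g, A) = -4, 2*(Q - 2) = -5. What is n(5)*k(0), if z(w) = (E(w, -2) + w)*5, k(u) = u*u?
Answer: 0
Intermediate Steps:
Q = -½ (Q = 2 + (½)*(-5) = 2 - 5/2 = -½ ≈ -0.50000)
E(g, A) = -4/3 (E(g, A) = (⅓)*(-4) = -4/3)
k(u) = u²
z(w) = -20/3 + 5*w (z(w) = (-4/3 + w)*5 = -20/3 + 5*w)
n(U) = 24*U/55 (n(U) = -4*U/(-20/3 + 5*(-½)) = -4*U/(-20/3 - 5/2) = -4*U/(-55/6) = -4*U*(-6)/55 = -(-24)*U/55 = 24*U/55)
n(5)*k(0) = ((24/55)*5)*0² = (24/11)*0 = 0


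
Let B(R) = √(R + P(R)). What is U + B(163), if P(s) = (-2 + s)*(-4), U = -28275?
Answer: -28275 + I*√481 ≈ -28275.0 + 21.932*I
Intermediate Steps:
P(s) = 8 - 4*s
B(R) = √(8 - 3*R) (B(R) = √(R + (8 - 4*R)) = √(8 - 3*R))
U + B(163) = -28275 + √(8 - 3*163) = -28275 + √(8 - 489) = -28275 + √(-481) = -28275 + I*√481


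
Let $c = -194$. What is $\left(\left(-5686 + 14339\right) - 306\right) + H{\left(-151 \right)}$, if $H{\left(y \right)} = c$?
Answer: $8153$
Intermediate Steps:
$H{\left(y \right)} = -194$
$\left(\left(-5686 + 14339\right) - 306\right) + H{\left(-151 \right)} = \left(\left(-5686 + 14339\right) - 306\right) - 194 = \left(8653 - 306\right) - 194 = 8347 - 194 = 8153$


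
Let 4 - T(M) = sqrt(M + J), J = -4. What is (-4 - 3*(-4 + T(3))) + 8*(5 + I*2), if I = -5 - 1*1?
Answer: -60 + 3*I ≈ -60.0 + 3.0*I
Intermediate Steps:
I = -6 (I = -5 - 1 = -6)
T(M) = 4 - sqrt(-4 + M) (T(M) = 4 - sqrt(M - 4) = 4 - sqrt(-4 + M))
(-4 - 3*(-4 + T(3))) + 8*(5 + I*2) = (-4 - 3*(-4 + (4 - sqrt(-4 + 3)))) + 8*(5 - 6*2) = (-4 - 3*(-4 + (4 - sqrt(-1)))) + 8*(5 - 12) = (-4 - 3*(-4 + (4 - I))) + 8*(-7) = (-4 - 3*(-I)) - 56 = (-4 - (-3)*I) - 56 = (-4 + 3*I) - 56 = -60 + 3*I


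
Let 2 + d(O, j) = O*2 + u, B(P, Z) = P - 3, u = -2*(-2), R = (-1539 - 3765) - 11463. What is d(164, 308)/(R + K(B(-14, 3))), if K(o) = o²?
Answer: -15/749 ≈ -0.020027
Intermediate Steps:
R = -16767 (R = -5304 - 11463 = -16767)
u = 4
B(P, Z) = -3 + P
d(O, j) = 2 + 2*O (d(O, j) = -2 + (O*2 + 4) = -2 + (2*O + 4) = -2 + (4 + 2*O) = 2 + 2*O)
d(164, 308)/(R + K(B(-14, 3))) = (2 + 2*164)/(-16767 + (-3 - 14)²) = (2 + 328)/(-16767 + (-17)²) = 330/(-16767 + 289) = 330/(-16478) = 330*(-1/16478) = -15/749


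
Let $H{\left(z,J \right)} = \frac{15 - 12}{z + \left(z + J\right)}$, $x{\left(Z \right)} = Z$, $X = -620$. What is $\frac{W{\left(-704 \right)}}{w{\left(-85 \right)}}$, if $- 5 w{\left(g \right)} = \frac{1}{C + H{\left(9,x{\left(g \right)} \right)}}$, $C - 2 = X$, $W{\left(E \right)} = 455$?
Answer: $\frac{94205475}{67} \approx 1.4061 \cdot 10^{6}$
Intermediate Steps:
$C = -618$ ($C = 2 - 620 = -618$)
$H{\left(z,J \right)} = \frac{3}{J + 2 z}$ ($H{\left(z,J \right)} = \frac{3}{z + \left(J + z\right)} = \frac{3}{J + 2 z}$)
$w{\left(g \right)} = - \frac{1}{5 \left(-618 + \frac{3}{18 + g}\right)}$ ($w{\left(g \right)} = - \frac{1}{5 \left(-618 + \frac{3}{g + 2 \cdot 9}\right)} = - \frac{1}{5 \left(-618 + \frac{3}{g + 18}\right)} = - \frac{1}{5 \left(-618 + \frac{3}{18 + g}\right)}$)
$\frac{W{\left(-704 \right)}}{w{\left(-85 \right)}} = \frac{455}{\frac{1}{15} \frac{1}{3707 + 206 \left(-85\right)} \left(18 - 85\right)} = \frac{455}{\frac{1}{15} \frac{1}{3707 - 17510} \left(-67\right)} = \frac{455}{\frac{1}{15} \frac{1}{-13803} \left(-67\right)} = \frac{455}{\frac{1}{15} \left(- \frac{1}{13803}\right) \left(-67\right)} = \frac{455}{\frac{67}{207045}} = 455 \cdot \frac{207045}{67} = \frac{94205475}{67}$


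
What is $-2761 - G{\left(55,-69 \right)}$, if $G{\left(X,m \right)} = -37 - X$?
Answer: $-2669$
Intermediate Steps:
$-2761 - G{\left(55,-69 \right)} = -2761 - \left(-37 - 55\right) = -2761 - -92 = -2761 + 92 = -2669$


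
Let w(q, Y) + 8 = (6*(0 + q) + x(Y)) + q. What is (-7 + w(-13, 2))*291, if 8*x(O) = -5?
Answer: -248223/8 ≈ -31028.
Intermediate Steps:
x(O) = -5/8 (x(O) = (1/8)*(-5) = -5/8)
w(q, Y) = -69/8 + 7*q (w(q, Y) = -8 + ((6*(0 + q) - 5/8) + q) = -8 + ((6*q - 5/8) + q) = -8 + ((-5/8 + 6*q) + q) = -8 + (-5/8 + 7*q) = -69/8 + 7*q)
(-7 + w(-13, 2))*291 = (-7 + (-69/8 + 7*(-13)))*291 = (-7 + (-69/8 - 91))*291 = (-7 - 797/8)*291 = -853/8*291 = -248223/8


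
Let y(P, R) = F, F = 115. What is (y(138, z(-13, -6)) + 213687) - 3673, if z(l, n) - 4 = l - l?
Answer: 210129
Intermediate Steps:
z(l, n) = 4 (z(l, n) = 4 + (l - l) = 4 + 0 = 4)
y(P, R) = 115
(y(138, z(-13, -6)) + 213687) - 3673 = (115 + 213687) - 3673 = 213802 - 3673 = 210129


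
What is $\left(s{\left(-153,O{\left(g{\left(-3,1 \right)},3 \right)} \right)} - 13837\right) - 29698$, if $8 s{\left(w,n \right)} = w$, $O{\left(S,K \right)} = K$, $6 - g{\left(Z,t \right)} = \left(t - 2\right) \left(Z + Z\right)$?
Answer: $- \frac{348433}{8} \approx -43554.0$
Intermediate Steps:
$g{\left(Z,t \right)} = 6 - 2 Z \left(-2 + t\right)$ ($g{\left(Z,t \right)} = 6 - \left(t - 2\right) \left(Z + Z\right) = 6 - \left(-2 + t\right) 2 Z = 6 - 2 Z \left(-2 + t\right)$)
$s{\left(w,n \right)} = \frac{w}{8}$
$\left(s{\left(-153,O{\left(g{\left(-3,1 \right)},3 \right)} \right)} - 13837\right) - 29698 = \left(\frac{1}{8} \left(-153\right) - 13837\right) - 29698 = \left(- \frac{153}{8} - 13837\right) - 29698 = - \frac{110849}{8} - 29698 = - \frac{348433}{8}$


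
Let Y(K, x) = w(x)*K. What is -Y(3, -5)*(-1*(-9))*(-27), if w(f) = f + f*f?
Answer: 14580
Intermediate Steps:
w(f) = f + f²
Y(K, x) = K*x*(1 + x) (Y(K, x) = (x*(1 + x))*K = K*x*(1 + x))
-Y(3, -5)*(-1*(-9))*(-27) = -(3*(-5)*(1 - 5))*(-1*(-9))*(-27) = -(3*(-5)*(-4))*9*(-27) = -60*9*(-27) = -540*(-27) = -1*(-14580) = 14580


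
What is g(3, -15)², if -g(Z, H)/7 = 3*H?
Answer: 99225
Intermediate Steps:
g(Z, H) = -21*H
g(3, -15)² = (-21*(-15))² = 315² = 99225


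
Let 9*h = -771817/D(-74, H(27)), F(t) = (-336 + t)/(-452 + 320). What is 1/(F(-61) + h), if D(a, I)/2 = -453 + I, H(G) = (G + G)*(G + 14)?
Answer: -697356/14882623 ≈ -0.046857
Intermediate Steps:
H(G) = 2*G*(14 + G) (H(G) = (2*G)*(14 + G) = 2*G*(14 + G))
F(t) = 28/11 - t/132 (F(t) = (-336 + t)/(-132) = (-336 + t)*(-1/132) = 28/11 - t/132)
D(a, I) = -906 + 2*I (D(a, I) = 2*(-453 + I) = -906 + 2*I)
h = -771817/31698 (h = (-771817/(-906 + 2*(2*27*(14 + 27))))/9 = (-771817/(-906 + 2*(2*27*41)))/9 = (-771817/(-906 + 2*2214))/9 = (-771817/(-906 + 4428))/9 = (-771817/3522)/9 = (-771817*1/3522)/9 = (⅑)*(-771817/3522) = -771817/31698 ≈ -24.349)
1/(F(-61) + h) = 1/((28/11 - 1/132*(-61)) - 771817/31698) = 1/((28/11 + 61/132) - 771817/31698) = 1/(397/132 - 771817/31698) = 1/(-14882623/697356) = -697356/14882623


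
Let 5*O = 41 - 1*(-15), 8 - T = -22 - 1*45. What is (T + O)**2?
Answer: 185761/25 ≈ 7430.4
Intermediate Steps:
T = 75 (T = 8 - (-22 - 1*45) = 8 - (-22 - 45) = 8 - 1*(-67) = 8 + 67 = 75)
O = 56/5 (O = (41 - 1*(-15))/5 = (41 + 15)/5 = (1/5)*56 = 56/5 ≈ 11.200)
(T + O)**2 = (75 + 56/5)**2 = (431/5)**2 = 185761/25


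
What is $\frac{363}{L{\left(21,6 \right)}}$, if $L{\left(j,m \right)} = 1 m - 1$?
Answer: $\frac{363}{5} \approx 72.6$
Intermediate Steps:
$L{\left(j,m \right)} = -1 + m$ ($L{\left(j,m \right)} = m - 1 = -1 + m$)
$\frac{363}{L{\left(21,6 \right)}} = \frac{363}{-1 + 6} = \frac{363}{5}$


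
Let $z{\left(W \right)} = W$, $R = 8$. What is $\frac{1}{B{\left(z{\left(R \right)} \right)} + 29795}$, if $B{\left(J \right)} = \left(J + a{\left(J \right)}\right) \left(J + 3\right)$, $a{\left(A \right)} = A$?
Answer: $\frac{1}{29971} \approx 3.3366 \cdot 10^{-5}$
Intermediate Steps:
$B{\left(J \right)} = 2 J \left(3 + J\right)$ ($B{\left(J \right)} = \left(J + J\right) \left(J + 3\right) = 2 J \left(3 + J\right)$)
$\frac{1}{B{\left(z{\left(R \right)} \right)} + 29795} = \frac{1}{2 \cdot 8 \left(3 + 8\right) + 29795} = \frac{1}{2 \cdot 8 \cdot 11 + 29795} = \frac{1}{176 + 29795} = \frac{1}{29971}$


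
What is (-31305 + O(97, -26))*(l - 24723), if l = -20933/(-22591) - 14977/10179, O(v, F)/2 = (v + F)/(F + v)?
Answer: 6136761871234229/7929441 ≈ 7.7392e+8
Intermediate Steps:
O(v, F) = 2 (O(v, F) = 2*((v + F)/(F + v)) = 2*((F + v)/(F + v)) = 2*1 = 2)
l = -4319600/7929441 (l = -20933*(-1/22591) - 14977*1/10179 = 20933/22591 - 14977/10179 = -4319600/7929441 ≈ -0.54475)
(-31305 + O(97, -26))*(l - 24723) = (-31305 + 2)*(-4319600/7929441 - 24723) = -31303*(-196043889443/7929441) = 6136761871234229/7929441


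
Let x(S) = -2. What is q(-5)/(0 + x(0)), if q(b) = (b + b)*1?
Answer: 5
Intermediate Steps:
q(b) = 2*b (q(b) = (2*b)*1 = 2*b)
q(-5)/(0 + x(0)) = (2*(-5))/(0 - 2) = -10/(-2) = -10*(-½) = 5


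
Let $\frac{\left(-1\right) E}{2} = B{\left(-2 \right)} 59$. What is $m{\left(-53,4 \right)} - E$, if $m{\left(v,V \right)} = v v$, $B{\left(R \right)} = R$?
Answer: $2573$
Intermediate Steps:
$m{\left(v,V \right)} = v^{2}$
$E = 236$ ($E = - 2 \left(\left(-2\right) 59\right) = \left(-2\right) \left(-118\right) = 236$)
$m{\left(-53,4 \right)} - E = \left(-53\right)^{2} - 236 = 2809 - 236 = 2573$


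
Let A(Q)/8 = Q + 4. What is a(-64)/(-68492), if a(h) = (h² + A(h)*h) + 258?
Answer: -17537/34246 ≈ -0.51209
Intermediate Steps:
A(Q) = 32 + 8*Q (A(Q) = 8*(Q + 4) = 8*(4 + Q) = 32 + 8*Q)
a(h) = 258 + h² + h*(32 + 8*h) (a(h) = (h² + (32 + 8*h)*h) + 258 = (h² + h*(32 + 8*h)) + 258 = 258 + h² + h*(32 + 8*h))
a(-64)/(-68492) = (258 + 9*(-64)² + 32*(-64))/(-68492) = (258 + 9*4096 - 2048)*(-1/68492) = (258 + 36864 - 2048)*(-1/68492) = 35074*(-1/68492) = -17537/34246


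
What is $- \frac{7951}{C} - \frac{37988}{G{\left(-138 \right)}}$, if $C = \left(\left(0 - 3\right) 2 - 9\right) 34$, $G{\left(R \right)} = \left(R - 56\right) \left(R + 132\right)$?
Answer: $- \frac{281081}{16490} \approx -17.046$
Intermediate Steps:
$G{\left(R \right)} = \left(-56 + R\right) \left(132 + R\right)$
$C = -510$ ($C = \left(\left(0 - 3\right) 2 - 9\right) 34 = \left(\left(-3\right) 2 - 9\right) 34 = \left(-6 - 9\right) 34 = \left(-15\right) 34 = -510$)
$- \frac{7951}{C} - \frac{37988}{G{\left(-138 \right)}} = - \frac{7951}{-510} - \frac{37988}{-7392 + \left(-138\right)^{2} + 76 \left(-138\right)} = \left(-7951\right) \left(- \frac{1}{510}\right) - \frac{37988}{-7392 + 19044 - 10488} = \frac{7951}{510} - \frac{37988}{1164} = \frac{7951}{510} - \frac{9497}{291} = - \frac{281081}{16490}$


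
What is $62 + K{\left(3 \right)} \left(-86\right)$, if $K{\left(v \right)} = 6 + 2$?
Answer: $-626$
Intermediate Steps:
$K{\left(v \right)} = 8$
$62 + K{\left(3 \right)} \left(-86\right) = 62 + 8 \left(-86\right) = 62 - 688 = -626$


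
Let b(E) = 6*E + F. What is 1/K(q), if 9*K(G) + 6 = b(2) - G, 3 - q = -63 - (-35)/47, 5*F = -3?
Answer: -2115/14066 ≈ -0.15036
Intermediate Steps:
F = -⅗ (F = (⅕)*(-3) = -⅗ ≈ -0.60000)
q = 3067/47 (q = 3 - (-63 - (-35)/47) = 3 - (-63 - 1*(-35/47)) = 3 - (-63 + 35/47) = 3 - 1*(-2926/47) = 3 + 2926/47 = 3067/47 ≈ 65.255)
b(E) = -⅗ + 6*E (b(E) = 6*E - ⅗ = -⅗ + 6*E)
K(G) = ⅗ - G/9 (K(G) = -⅔ + ((-⅗ + 6*2) - G)/9 = -⅔ + ((-⅗ + 12) - G)/9 = -⅔ + (57/5 - G)/9 = -⅔ + (19/15 - G/9) = ⅗ - G/9)
1/K(q) = 1/(⅗ - ⅑*3067/47) = 1/(⅗ - 3067/423) = 1/(-14066/2115) = -2115/14066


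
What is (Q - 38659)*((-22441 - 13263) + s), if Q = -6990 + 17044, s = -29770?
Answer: 1872883770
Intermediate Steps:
Q = 10054
(Q - 38659)*((-22441 - 13263) + s) = (10054 - 38659)*((-22441 - 13263) - 29770) = -28605*(-35704 - 29770) = -28605*(-65474) = 1872883770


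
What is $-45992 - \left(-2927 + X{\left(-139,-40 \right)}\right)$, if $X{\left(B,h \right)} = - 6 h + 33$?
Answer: $-43338$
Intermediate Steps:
$X{\left(B,h \right)} = 33 - 6 h$
$-45992 - \left(-2927 + X{\left(-139,-40 \right)}\right) = -45992 - \left(-2927 + \left(33 - -240\right)\right) = -45992 - \left(-2927 + \left(33 + 240\right)\right) = -45992 - \left(-2927 + 273\right) = -45992 - -2654 = -45992 + 2654 = -43338$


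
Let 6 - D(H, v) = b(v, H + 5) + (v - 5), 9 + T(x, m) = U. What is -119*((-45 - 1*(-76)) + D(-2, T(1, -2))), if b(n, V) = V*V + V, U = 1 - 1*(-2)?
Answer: -4284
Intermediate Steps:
U = 3 (U = 1 + 2 = 3)
T(x, m) = -6 (T(x, m) = -9 + 3 = -6)
b(n, V) = V + V² (b(n, V) = V² + V = V + V²)
D(H, v) = 11 - v - (5 + H)*(6 + H) (D(H, v) = 6 - ((H + 5)*(1 + (H + 5)) + (v - 5)) = 6 - ((5 + H)*(1 + (5 + H)) + (-5 + v)) = 6 - ((5 + H)*(6 + H) + (-5 + v)) = 6 - (-5 + v + (5 + H)*(6 + H)) = 6 + (5 - v - (5 + H)*(6 + H)) = 11 - v - (5 + H)*(6 + H))
-119*((-45 - 1*(-76)) + D(-2, T(1, -2))) = -119*((-45 - 1*(-76)) + (11 - 1*(-6) - (5 - 2)*(6 - 2))) = -119*((-45 + 76) + (11 + 6 - 1*3*4)) = -119*(31 + (11 + 6 - 12)) = -119*(31 + 5) = -119*36 = -4284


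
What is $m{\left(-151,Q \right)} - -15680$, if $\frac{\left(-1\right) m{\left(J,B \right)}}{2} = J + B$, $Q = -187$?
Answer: $16356$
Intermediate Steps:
$m{\left(J,B \right)} = - 2 B - 2 J$ ($m{\left(J,B \right)} = - 2 \left(J + B\right) = - 2 \left(B + J\right) = - 2 B - 2 J$)
$m{\left(-151,Q \right)} - -15680 = \left(\left(-2\right) \left(-187\right) - -302\right) - -15680 = \left(374 + 302\right) + 15680 = 676 + 15680 = 16356$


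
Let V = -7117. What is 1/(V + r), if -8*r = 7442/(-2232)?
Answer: -8928/63536855 ≈ -0.00014052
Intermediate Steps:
r = 3721/8928 (r = -3721/(4*(-2232)) = -3721*(-1)/(4*2232) = -1/8*(-3721/1116) = 3721/8928 ≈ 0.41678)
1/(V + r) = 1/(-7117 + 3721/8928) = 1/(-63536855/8928) = -8928/63536855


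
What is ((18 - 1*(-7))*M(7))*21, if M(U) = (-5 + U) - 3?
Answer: -525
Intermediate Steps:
M(U) = -8 + U
((18 - 1*(-7))*M(7))*21 = ((18 - 1*(-7))*(-8 + 7))*21 = ((18 + 7)*(-1))*21 = (25*(-1))*21 = -25*21 = -525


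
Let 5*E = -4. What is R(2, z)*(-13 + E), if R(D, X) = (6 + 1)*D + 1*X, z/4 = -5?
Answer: 414/5 ≈ 82.800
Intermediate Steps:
z = -20 (z = 4*(-5) = -20)
E = -4/5 (E = (1/5)*(-4) = -4/5 ≈ -0.80000)
R(D, X) = X + 7*D (R(D, X) = 7*D + X = X + 7*D)
R(2, z)*(-13 + E) = (-20 + 7*2)*(-13 - 4/5) = (-20 + 14)*(-69/5) = -6*(-69/5) = 414/5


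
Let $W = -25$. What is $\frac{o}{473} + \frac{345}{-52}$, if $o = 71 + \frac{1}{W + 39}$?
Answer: $- \frac{1116425}{172172} \approx -6.4844$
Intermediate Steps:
$o = \frac{995}{14}$ ($o = 71 + \frac{1}{-25 + 39} = 71 + \frac{1}{14} = \frac{995}{14} \approx 71.071$)
$\frac{o}{473} + \frac{345}{-52} = \frac{995}{14 \cdot 473} + \frac{345}{-52} = \frac{995}{14} \cdot \frac{1}{473} + 345 \left(- \frac{1}{52}\right) = \frac{995}{6622} - \frac{345}{52} = - \frac{1116425}{172172}$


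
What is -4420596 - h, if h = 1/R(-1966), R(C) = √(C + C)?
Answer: -4420596 + I*√983/1966 ≈ -4.4206e+6 + 0.015948*I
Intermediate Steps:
R(C) = √2*√C (R(C) = √(2*C) = √2*√C)
h = -I*√983/1966 (h = 1/(√2*√(-1966)) = 1/(√2*(I*√1966)) = 1/(2*I*√983) = -I*√983/1966 ≈ -0.015948*I)
-4420596 - h = -4420596 - (-1)*I*√983/1966 = -4420596 + I*√983/1966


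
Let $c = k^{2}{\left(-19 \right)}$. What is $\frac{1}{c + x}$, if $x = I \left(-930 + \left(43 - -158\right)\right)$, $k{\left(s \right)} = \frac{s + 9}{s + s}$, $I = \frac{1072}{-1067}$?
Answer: $\frac{385187}{282143843} \approx 0.0013652$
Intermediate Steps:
$I = - \frac{1072}{1067}$ ($I = 1072 \left(- \frac{1}{1067}\right) = - \frac{1072}{1067} \approx -1.0047$)
$k{\left(s \right)} = \frac{9 + s}{2 s}$
$x = \frac{781488}{1067}$ ($x = - \frac{1072 \left(-930 + \left(43 - -158\right)\right)}{1067} = - \frac{1072 \left(-930 + \left(43 + 158\right)\right)}{1067} = - \frac{1072 \left(-930 + 201\right)}{1067} = \left(- \frac{1072}{1067}\right) \left(-729\right) = \frac{781488}{1067} \approx 732.42$)
$c = \frac{25}{361}$ ($c = \left(\frac{9 - 19}{2 \left(-19\right)}\right)^{2} = \left(\frac{1}{2} \left(- \frac{1}{19}\right) \left(-10\right)\right)^{2} = \left(\frac{5}{19}\right)^{2} = \frac{25}{361} \approx 0.069252$)
$\frac{1}{c + x} = \frac{1}{\frac{25}{361} + \frac{781488}{1067}} = \frac{1}{\frac{282143843}{385187}} = \frac{385187}{282143843}$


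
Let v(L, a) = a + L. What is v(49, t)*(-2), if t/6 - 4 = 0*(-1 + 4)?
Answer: -146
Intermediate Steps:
t = 24 (t = 24 + 6*(0*(-1 + 4)) = 24 + 6*(0*3) = 24 + 6*0 = 24 + 0 = 24)
v(L, a) = L + a
v(49, t)*(-2) = (49 + 24)*(-2) = 73*(-2) = -146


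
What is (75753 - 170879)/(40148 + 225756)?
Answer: -47563/132952 ≈ -0.35775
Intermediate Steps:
(75753 - 170879)/(40148 + 225756) = -95126/265904 = -95126*1/265904 = -47563/132952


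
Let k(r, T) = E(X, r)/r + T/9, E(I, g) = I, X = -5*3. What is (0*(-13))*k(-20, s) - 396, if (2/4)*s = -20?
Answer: -396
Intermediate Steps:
s = -40 (s = 2*(-20) = -40)
X = -15
k(r, T) = -15/r + T/9
(0*(-13))*k(-20, s) - 396 = (0*(-13))*(-15/(-20) + (⅑)*(-40)) - 396 = 0*(-15*(-1/20) - 40/9) - 396 = 0*(¾ - 40/9) - 396 = 0*(-133/36) - 396 = 0 - 396 = -396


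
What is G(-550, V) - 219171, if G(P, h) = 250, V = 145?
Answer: -218921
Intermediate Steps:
G(-550, V) - 219171 = 250 - 219171 = -218921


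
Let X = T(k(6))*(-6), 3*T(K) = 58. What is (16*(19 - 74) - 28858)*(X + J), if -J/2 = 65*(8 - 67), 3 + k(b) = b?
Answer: -224640852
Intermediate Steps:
k(b) = -3 + b
T(K) = 58/3 (T(K) = (⅓)*58 = 58/3)
J = 7670 (J = -130*(8 - 67) = -130*(-59) = -2*(-3835) = 7670)
X = -116 (X = (58/3)*(-6) = -116)
(16*(19 - 74) - 28858)*(X + J) = (16*(19 - 74) - 28858)*(-116 + 7670) = (16*(-55) - 28858)*7554 = (-880 - 28858)*7554 = -29738*7554 = -224640852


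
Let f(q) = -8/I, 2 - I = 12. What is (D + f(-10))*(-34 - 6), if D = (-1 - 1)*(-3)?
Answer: -272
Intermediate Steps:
I = -10 (I = 2 - 1*12 = 2 - 12 = -10)
D = 6 (D = -2*(-3) = 6)
f(q) = ⅘ (f(q) = -8/(-10) = -8*(-⅒) = ⅘)
(D + f(-10))*(-34 - 6) = (6 + ⅘)*(-34 - 6) = (34/5)*(-40) = -272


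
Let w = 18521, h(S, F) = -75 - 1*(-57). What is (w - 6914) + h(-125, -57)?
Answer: 11589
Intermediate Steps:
h(S, F) = -18 (h(S, F) = -75 + 57 = -18)
(w - 6914) + h(-125, -57) = (18521 - 6914) - 18 = 11607 - 18 = 11589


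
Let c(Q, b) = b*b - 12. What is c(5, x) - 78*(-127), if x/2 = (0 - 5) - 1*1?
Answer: 10038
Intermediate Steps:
x = -12 (x = 2*((0 - 5) - 1*1) = 2*(-5 - 1) = 2*(-6) = -12)
c(Q, b) = -12 + b**2 (c(Q, b) = b**2 - 12 = -12 + b**2)
c(5, x) - 78*(-127) = (-12 + (-12)**2) - 78*(-127) = (-12 + 144) + 9906 = 132 + 9906 = 10038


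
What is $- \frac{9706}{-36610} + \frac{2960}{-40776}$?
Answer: $\frac{17962891}{93300585} \approx 0.19253$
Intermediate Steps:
$- \frac{9706}{-36610} + \frac{2960}{-40776} = \left(-9706\right) \left(- \frac{1}{36610}\right) + 2960 \left(- \frac{1}{40776}\right) = \frac{4853}{18305} - \frac{370}{5097} = \frac{17962891}{93300585}$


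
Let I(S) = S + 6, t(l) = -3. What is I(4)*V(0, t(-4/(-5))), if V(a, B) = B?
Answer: -30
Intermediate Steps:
I(S) = 6 + S
I(4)*V(0, t(-4/(-5))) = (6 + 4)*(-3) = 10*(-3) = -30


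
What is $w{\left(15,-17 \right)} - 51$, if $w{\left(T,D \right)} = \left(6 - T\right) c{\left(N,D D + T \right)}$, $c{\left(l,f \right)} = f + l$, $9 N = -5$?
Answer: $-2782$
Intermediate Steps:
$N = - \frac{5}{9}$ ($N = \frac{1}{9} \left(-5\right) = - \frac{5}{9} \approx -0.55556$)
$w{\left(T,D \right)} = \left(6 - T\right) \left(- \frac{5}{9} + T + D^{2}\right)$ ($w{\left(T,D \right)} = \left(6 - T\right) \left(\left(D D + T\right) - \frac{5}{9}\right) = \left(6 - T\right) \left(\left(D^{2} + T\right) - \frac{5}{9}\right) = \left(6 - T\right) \left(\left(T + D^{2}\right) - \frac{5}{9}\right) = \left(6 - T\right) \left(- \frac{5}{9} + T + D^{2}\right)$)
$w{\left(15,-17 \right)} - 51 = - \frac{\left(-6 + 15\right) \left(-5 + 9 \cdot 15 + 9 \left(-17\right)^{2}\right)}{9} - 51 = \left(- \frac{1}{9}\right) 9 \left(-5 + 135 + 9 \cdot 289\right) - 51 = \left(- \frac{1}{9}\right) 9 \left(-5 + 135 + 2601\right) - 51 = \left(- \frac{1}{9}\right) 9 \cdot 2731 - 51 = -2731 - 51 = -2782$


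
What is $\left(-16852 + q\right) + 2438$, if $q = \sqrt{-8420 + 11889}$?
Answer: $-14414 + \sqrt{3469} \approx -14355.0$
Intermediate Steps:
$q = \sqrt{3469} \approx 58.898$
$\left(-16852 + q\right) + 2438 = \left(-16852 + \sqrt{3469}\right) + 2438 = -14414 + \sqrt{3469}$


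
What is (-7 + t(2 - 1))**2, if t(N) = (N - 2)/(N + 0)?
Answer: 64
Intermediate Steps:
t(N) = (-2 + N)/N
(-7 + t(2 - 1))**2 = (-7 + (-2 + (2 - 1))/(2 - 1))**2 = (-7 + (-2 + 1)/1)**2 = (-7 + 1*(-1))**2 = (-7 - 1)**2 = (-8)**2 = 64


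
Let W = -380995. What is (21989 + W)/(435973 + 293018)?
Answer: -359006/728991 ≈ -0.49247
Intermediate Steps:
(21989 + W)/(435973 + 293018) = (21989 - 380995)/(435973 + 293018) = -359006/728991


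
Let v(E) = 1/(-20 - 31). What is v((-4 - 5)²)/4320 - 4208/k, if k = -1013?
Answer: 927105547/223184160 ≈ 4.1540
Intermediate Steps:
v(E) = -1/51 (v(E) = 1/(-51) = -1/51)
v((-4 - 5)²)/4320 - 4208/k = -1/51/4320 - 4208/(-1013) = -1/51*1/4320 - 4208*(-1/1013) = -1/220320 + 4208/1013 = 927105547/223184160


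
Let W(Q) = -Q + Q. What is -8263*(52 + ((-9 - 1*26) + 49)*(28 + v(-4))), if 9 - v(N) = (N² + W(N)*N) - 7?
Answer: -3668772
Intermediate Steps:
W(Q) = 0
v(N) = 16 - N² (v(N) = 9 - ((N² + 0*N) - 7) = 9 - ((N² + 0) - 7) = 9 - (N² - 7) = 9 - (-7 + N²) = 9 + (7 - N²) = 16 - N²)
-8263*(52 + ((-9 - 1*26) + 49)*(28 + v(-4))) = -8263*(52 + ((-9 - 1*26) + 49)*(28 + (16 - 1*(-4)²))) = -8263*(52 + ((-9 - 26) + 49)*(28 + (16 - 1*16))) = -8263*(52 + (-35 + 49)*(28 + (16 - 16))) = -8263*(52 + 14*(28 + 0)) = -8263*(52 + 14*28) = -8263*(52 + 392) = -8263*444 = -3668772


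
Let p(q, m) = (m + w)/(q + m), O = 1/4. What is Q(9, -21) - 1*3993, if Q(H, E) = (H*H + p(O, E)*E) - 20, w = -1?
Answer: -328204/83 ≈ -3954.3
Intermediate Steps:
O = ¼ ≈ 0.25000
p(q, m) = (-1 + m)/(m + q) (p(q, m) = (m - 1)/(q + m) = (-1 + m)/(m + q))
Q(H, E) = -20 + H² + E*(-1 + E)/(¼ + E) (Q(H, E) = (H*H + ((-1 + E)/(E + ¼))*E) - 20 = (H² + ((-1 + E)/(¼ + E))*E) - 20 = (H² + E*(-1 + E)/(¼ + E)) - 20 = -20 + H² + E*(-1 + E)/(¼ + E))
Q(9, -21) - 1*3993 = ((1 + 4*(-21))*(-20 + 9²) + 4*(-21)*(-1 - 21))/(1 + 4*(-21)) - 1*3993 = ((1 - 84)*(-20 + 81) + 4*(-21)*(-22))/(1 - 84) - 3993 = (-83*61 + 1848)/(-83) - 3993 = -(-5063 + 1848)/83 - 3993 = -1/83*(-3215) - 3993 = 3215/83 - 3993 = -328204/83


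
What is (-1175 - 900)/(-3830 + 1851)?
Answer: 2075/1979 ≈ 1.0485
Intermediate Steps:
(-1175 - 900)/(-3830 + 1851) = -2075/(-1979) = -2075*(-1/1979) = 2075/1979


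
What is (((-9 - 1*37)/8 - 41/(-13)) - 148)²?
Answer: 61324561/2704 ≈ 22679.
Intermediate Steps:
(((-9 - 1*37)/8 - 41/(-13)) - 148)² = (((-9 - 37)*(⅛) - 41*(-1/13)) - 148)² = ((-46*⅛ + 41/13) - 148)² = ((-23/4 + 41/13) - 148)² = (-135/52 - 148)² = (-7831/52)² = 61324561/2704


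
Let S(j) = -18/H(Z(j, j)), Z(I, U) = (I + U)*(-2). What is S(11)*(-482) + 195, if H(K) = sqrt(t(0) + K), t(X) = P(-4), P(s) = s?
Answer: 195 - 723*I*sqrt(3) ≈ 195.0 - 1252.3*I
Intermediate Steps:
t(X) = -4
Z(I, U) = -2*I - 2*U
H(K) = sqrt(-4 + K)
S(j) = -18/sqrt(-4 - 4*j) (S(j) = -18/sqrt(-4 + (-2*j - 2*j)) = -18/sqrt(-4 - 4*j))
S(11)*(-482) + 195 = -9/sqrt(-1 - 1*11)*(-482) + 195 = -9/sqrt(-1 - 11)*(-482) + 195 = -(-3)*I*sqrt(3)/2*(-482) + 195 = (3*I*sqrt(3)/2)*(-482) + 195 = -723*I*sqrt(3) + 195 = 195 - 723*I*sqrt(3)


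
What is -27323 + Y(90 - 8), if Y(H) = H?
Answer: -27241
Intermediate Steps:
-27323 + Y(90 - 8) = -27323 + (90 - 8) = -27323 + 82 = -27241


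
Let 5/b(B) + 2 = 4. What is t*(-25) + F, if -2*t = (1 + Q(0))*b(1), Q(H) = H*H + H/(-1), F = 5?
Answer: 145/4 ≈ 36.250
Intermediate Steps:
b(B) = 5/2 (b(B) = 5/(-2 + 4) = 5/2)
Q(H) = H² - H (Q(H) = H² + H*(-1) = H² - H)
t = -5/4 (t = -(1 + 0*(-1 + 0))*5/(2*2) = -(1 + 0*(-1))*5/(2*2) = -(1 + 0)*5/(2*2) = -5/(2*2) = -½*5/2 = -5/4 ≈ -1.2500)
t*(-25) + F = -5/4*(-25) + 5 = 125/4 + 5 = 145/4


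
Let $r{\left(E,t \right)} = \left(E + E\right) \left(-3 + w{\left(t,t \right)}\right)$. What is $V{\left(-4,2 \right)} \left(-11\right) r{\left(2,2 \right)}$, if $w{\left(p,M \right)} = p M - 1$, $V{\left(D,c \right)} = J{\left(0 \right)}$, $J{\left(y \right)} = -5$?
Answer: $0$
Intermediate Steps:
$V{\left(D,c \right)} = -5$
$w{\left(p,M \right)} = -1 + M p$ ($w{\left(p,M \right)} = M p - 1 = -1 + M p$)
$r{\left(E,t \right)} = 2 E \left(-4 + t^{2}\right)$ ($r{\left(E,t \right)} = \left(E + E\right) \left(-3 + \left(-1 + t t\right)\right) = 2 E \left(-3 + \left(-1 + t^{2}\right)\right) = 2 E \left(-4 + t^{2}\right)$)
$V{\left(-4,2 \right)} \left(-11\right) r{\left(2,2 \right)} = \left(-5\right) \left(-11\right) 2 \cdot 2 \left(-4 + 2^{2}\right) = 55 \cdot 2 \cdot 2 \left(-4 + 4\right) = 55 \cdot 2 \cdot 2 \cdot 0 = 55 \cdot 0 = 0$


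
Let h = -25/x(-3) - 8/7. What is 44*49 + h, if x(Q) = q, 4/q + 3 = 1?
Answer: 30343/14 ≈ 2167.4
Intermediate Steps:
q = -2 (q = 4/(-3 + 1) = 4/(-2) = 4*(-½) = -2)
x(Q) = -2
h = 159/14 (h = -25/(-2) - 8/7 = -25*(-½) - 8*⅐ = 25/2 - 8/7 = 159/14 ≈ 11.357)
44*49 + h = 44*49 + 159/14 = 2156 + 159/14 = 30343/14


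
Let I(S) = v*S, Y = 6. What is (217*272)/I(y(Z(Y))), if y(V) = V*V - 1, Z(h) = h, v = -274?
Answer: -4216/685 ≈ -6.1547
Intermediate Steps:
y(V) = -1 + V² (y(V) = V² - 1 = -1 + V²)
I(S) = -274*S
(217*272)/I(y(Z(Y))) = (217*272)/((-274*(-1 + 6²))) = 59024/((-274*(-1 + 36))) = 59024/((-274*35)) = 59024/(-9590) = 59024*(-1/9590) = -4216/685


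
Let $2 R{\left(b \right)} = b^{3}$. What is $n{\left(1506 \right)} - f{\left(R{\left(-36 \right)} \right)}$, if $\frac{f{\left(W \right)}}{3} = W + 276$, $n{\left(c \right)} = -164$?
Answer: $68992$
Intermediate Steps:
$R{\left(b \right)} = \frac{b^{3}}{2}$
$f{\left(W \right)} = 828 + 3 W$ ($f{\left(W \right)} = 3 \left(W + 276\right) = 3 \left(276 + W\right) = 828 + 3 W$)
$n{\left(1506 \right)} - f{\left(R{\left(-36 \right)} \right)} = -164 - \left(828 + 3 \frac{\left(-36\right)^{3}}{2}\right) = -164 - \left(828 + 3 \cdot \frac{1}{2} \left(-46656\right)\right) = -164 - \left(828 + 3 \left(-23328\right)\right) = -164 - \left(828 - 69984\right) = -164 - -69156 = -164 + 69156 = 68992$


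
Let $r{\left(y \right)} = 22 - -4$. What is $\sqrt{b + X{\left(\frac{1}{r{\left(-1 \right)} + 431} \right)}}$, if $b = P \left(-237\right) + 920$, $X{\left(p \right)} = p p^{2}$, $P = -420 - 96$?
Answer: $\frac{\sqrt{5374249286341269}}{208849} \approx 351.02$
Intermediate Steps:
$r{\left(y \right)} = 26$ ($r{\left(y \right)} = 22 + 4 = 26$)
$P = -516$
$X{\left(p \right)} = p^{3}$
$b = 123212$ ($b = \left(-516\right) \left(-237\right) + 920 = 122292 + 920 = 123212$)
$\sqrt{b + X{\left(\frac{1}{r{\left(-1 \right)} + 431} \right)}} = \sqrt{123212 + \left(\frac{1}{26 + 431}\right)^{3}} = \sqrt{123212 + \left(\frac{1}{457}\right)^{3}} = \sqrt{123212 + \frac{1}{95443993}} = \sqrt{\frac{11759845265517}{95443993}} = \frac{\sqrt{5374249286341269}}{208849}$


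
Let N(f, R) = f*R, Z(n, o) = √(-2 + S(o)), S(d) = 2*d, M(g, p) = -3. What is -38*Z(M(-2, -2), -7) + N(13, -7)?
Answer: -91 - 152*I ≈ -91.0 - 152.0*I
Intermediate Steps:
Z(n, o) = √(-2 + 2*o)
N(f, R) = R*f
-38*Z(M(-2, -2), -7) + N(13, -7) = -38*√(-2 + 2*(-7)) - 7*13 = -38*√(-2 - 14) - 91 = -152*I - 91 = -91 - 152*I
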